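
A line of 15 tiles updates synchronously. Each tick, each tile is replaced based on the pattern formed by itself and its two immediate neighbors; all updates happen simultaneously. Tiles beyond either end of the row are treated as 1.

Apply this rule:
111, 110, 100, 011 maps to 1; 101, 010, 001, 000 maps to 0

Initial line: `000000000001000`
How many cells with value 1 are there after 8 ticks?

8

tick 1: 100000000000100
tick 2: 110000000000010
tick 3: 111000000000000
tick 4: 111100000000000
tick 5: 111110000000000
tick 6: 111111000000000
tick 7: 111111100000000
tick 8: 111111110000000
count of 1: 8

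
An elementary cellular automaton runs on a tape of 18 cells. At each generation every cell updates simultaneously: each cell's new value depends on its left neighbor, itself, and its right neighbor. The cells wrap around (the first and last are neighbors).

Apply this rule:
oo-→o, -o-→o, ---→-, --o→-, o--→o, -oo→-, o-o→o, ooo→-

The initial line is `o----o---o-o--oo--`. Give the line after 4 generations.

oo---oo--oooo--oo-
-oo---oo----oo--oo
o-oo---oo----oo--o
oo-oo---oo----oo--

oo-oo---oo----oo--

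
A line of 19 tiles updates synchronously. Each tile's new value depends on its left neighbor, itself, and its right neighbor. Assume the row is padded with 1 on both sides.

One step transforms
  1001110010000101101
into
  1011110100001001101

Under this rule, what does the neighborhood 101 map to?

At position 14 the neighborhood is 101; the next row has 0 there.

0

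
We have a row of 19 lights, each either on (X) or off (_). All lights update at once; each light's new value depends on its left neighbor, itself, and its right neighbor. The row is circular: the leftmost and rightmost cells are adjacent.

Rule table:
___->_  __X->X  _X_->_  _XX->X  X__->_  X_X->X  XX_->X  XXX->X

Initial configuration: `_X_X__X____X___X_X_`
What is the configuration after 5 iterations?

iteration 1: X_X__X____X___X_X__
iteration 2: _X__X____X___X_X__X
iteration 3: X__X____X___X_X__X_
iteration 4: __X____X___X_X__X_X
iteration 5: _X____X___X_X__X_X_

_X____X___X_X__X_X_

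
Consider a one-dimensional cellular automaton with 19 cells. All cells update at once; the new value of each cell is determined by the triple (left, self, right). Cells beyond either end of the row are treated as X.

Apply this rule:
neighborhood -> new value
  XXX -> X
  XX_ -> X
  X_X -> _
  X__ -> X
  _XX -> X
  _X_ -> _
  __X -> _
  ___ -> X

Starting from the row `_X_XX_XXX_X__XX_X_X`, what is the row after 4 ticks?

XX_XX_XXXXXX_XXXX_X

___XX_XXX__X_XX___X
XX_XX_XXXX___XXXX_X
XX_XX_XXXXXX_XXXX_X
XX_XX_XXXXXX_XXXX_X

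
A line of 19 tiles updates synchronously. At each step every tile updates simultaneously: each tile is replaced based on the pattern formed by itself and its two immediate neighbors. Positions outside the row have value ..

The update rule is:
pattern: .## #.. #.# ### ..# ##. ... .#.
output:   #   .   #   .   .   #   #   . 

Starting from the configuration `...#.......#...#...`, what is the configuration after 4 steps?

#.##............#.#

step 1: ##...#####...#...##
step 2: ##.#.#...#.#...#.##
step 3: ###.#..#..#..#..###
step 4: #.##............#.#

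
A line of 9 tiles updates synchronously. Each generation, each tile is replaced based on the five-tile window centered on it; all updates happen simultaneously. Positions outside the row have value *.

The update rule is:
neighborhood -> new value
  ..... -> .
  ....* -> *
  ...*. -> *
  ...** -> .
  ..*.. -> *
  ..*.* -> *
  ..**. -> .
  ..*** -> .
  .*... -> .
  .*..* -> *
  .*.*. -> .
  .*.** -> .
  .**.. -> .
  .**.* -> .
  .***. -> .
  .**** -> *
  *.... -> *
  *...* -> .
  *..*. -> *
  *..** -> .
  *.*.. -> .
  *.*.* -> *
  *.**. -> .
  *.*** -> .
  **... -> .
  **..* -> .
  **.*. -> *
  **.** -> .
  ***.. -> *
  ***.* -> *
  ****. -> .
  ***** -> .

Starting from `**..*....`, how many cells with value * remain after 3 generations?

3

.*.**.**.
**.......
.*.*...*.
count of *: 3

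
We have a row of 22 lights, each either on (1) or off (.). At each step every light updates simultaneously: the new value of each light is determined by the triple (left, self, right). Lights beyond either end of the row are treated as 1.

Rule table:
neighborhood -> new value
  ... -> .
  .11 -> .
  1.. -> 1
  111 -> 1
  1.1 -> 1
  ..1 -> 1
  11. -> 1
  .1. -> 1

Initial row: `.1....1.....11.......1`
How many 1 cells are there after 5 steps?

18

111..111...1.11.....1.
11111.111.111.11...111
111111.111.111.11.1.11
1111111.111.111.1111.1
11111111.111.111.1111.
count of 1: 18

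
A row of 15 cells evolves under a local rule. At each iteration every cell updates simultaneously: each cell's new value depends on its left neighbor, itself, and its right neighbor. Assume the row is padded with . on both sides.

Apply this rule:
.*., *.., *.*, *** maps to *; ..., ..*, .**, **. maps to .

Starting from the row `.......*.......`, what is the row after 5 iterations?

.......**......
.........*.....
.........**....
...........*...
...........**..

...........**..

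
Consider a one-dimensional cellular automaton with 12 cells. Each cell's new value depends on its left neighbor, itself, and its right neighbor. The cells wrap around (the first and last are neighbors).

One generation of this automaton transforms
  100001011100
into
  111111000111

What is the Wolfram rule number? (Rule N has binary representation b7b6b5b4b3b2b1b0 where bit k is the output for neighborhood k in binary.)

position 8: 111 → 0  (bit 7 = 0)
position 9: 110 → 1  (bit 6 = 1)
position 6: 101 → 0  (bit 5 = 0)
position 1: 100 → 1  (bit 4 = 1)
position 7: 011 → 0  (bit 3 = 0)
position 0: 010 → 1  (bit 2 = 1)
position 4: 001 → 1  (bit 1 = 1)
position 2: 000 → 1  (bit 0 = 1)
bits b7..b0 = 01010111 = 87

87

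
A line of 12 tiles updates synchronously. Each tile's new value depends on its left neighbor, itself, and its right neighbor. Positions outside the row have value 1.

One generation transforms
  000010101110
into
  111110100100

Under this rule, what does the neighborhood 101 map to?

0

At position 5 the neighborhood is 101; the next row has 0 there.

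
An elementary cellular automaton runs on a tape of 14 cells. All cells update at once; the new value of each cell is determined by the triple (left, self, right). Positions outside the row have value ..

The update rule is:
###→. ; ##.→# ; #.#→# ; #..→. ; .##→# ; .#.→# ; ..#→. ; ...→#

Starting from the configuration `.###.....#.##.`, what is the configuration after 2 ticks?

.#####.###..#.

.#.#.###.####.
.#####.###..#.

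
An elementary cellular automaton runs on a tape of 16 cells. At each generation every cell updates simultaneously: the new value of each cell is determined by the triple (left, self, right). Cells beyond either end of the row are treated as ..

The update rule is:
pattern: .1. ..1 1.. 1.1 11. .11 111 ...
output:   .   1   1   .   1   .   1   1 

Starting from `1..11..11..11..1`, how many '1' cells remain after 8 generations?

.11.111.111.111.
1.1..11..11..111
...11.111.111.11
111.1..11..11..1
.11..11.111.111.
1.111.1..11..111
...11..11.111.11
111.111.1..11..1
count of 1: 10

10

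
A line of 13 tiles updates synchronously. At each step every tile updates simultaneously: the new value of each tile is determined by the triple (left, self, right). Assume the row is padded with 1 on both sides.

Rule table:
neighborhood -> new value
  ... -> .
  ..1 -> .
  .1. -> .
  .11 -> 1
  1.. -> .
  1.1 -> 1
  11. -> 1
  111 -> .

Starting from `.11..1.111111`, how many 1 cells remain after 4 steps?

2

step 1: 111...11.....
step 2: ..1...11.....
step 3: ......11.....
step 4: ......11.....
count of 1: 2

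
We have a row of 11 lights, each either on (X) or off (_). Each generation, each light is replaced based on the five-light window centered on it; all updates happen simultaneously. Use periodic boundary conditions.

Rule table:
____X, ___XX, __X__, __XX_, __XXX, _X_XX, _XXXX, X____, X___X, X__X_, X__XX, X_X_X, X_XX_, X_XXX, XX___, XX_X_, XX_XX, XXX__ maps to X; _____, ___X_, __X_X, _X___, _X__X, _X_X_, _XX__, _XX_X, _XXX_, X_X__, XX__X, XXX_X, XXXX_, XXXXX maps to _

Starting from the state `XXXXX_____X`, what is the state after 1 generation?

X___XXX_XXX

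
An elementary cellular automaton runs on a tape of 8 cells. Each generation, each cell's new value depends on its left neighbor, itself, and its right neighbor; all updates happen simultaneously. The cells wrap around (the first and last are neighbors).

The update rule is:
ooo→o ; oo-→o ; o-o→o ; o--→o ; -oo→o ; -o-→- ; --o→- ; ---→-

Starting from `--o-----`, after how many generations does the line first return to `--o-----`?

---o----
----o---
-----o--
------o-
-------o
o-------
-o------
--o-----

8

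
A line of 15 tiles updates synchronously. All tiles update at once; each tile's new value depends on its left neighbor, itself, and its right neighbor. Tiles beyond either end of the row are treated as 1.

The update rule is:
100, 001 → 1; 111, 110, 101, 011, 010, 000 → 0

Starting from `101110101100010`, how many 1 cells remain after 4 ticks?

4

000000000010100
100000000100011
010000001010100
001000010000011
count of 1: 4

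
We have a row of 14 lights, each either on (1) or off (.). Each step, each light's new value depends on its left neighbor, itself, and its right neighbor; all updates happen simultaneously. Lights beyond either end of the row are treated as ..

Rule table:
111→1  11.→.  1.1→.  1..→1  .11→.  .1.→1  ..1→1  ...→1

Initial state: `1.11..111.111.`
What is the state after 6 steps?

step 1: 1...11.1...1.1
step 2: 1111...11111.1
step 3: .11.111.111..1
step 4: 1....1...1.111
step 5: 1111111111..1.
step 6: .11111111.1111

.11111111.1111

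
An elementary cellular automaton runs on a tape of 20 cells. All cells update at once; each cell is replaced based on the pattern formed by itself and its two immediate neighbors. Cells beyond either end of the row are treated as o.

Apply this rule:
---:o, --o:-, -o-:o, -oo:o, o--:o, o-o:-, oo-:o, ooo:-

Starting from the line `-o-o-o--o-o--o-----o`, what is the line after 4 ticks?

-o-o-oo-o-oo-ooooo-o
-o-o-oo-o-oo-o---o-o
-o-o-oo-o-oo-ooo-o-o
-o-o-oo-o-oo-o-o-o-o

-o-o-oo-o-oo-o-o-o-o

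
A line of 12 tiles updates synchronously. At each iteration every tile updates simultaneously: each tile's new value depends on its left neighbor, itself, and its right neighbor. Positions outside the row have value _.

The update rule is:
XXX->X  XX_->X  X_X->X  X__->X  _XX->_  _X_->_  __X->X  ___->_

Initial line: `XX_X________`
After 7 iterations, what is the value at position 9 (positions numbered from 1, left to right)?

X

_XX_X_______
X_XX_X______
_X_XX_X_____
X_X_XX_X____
_X_X_XX_X___
X_X_X_XX_X__
_X_X_X_XX_X_
position 9 holds X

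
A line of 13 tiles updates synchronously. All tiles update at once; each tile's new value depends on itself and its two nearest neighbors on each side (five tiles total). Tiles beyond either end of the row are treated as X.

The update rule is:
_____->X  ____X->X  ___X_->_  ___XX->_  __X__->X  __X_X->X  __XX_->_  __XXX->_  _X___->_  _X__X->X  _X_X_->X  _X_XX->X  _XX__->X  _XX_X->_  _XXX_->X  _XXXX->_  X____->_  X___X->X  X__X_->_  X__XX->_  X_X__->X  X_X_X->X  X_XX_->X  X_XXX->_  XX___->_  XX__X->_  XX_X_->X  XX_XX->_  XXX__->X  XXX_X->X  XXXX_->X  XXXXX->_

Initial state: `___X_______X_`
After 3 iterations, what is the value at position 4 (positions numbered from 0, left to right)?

iteration 1: _X_X__XXXX_XX
iteration 2: XXXXX___XX___
iteration 3: ___XX_X__X_X_
position 4 holds X

X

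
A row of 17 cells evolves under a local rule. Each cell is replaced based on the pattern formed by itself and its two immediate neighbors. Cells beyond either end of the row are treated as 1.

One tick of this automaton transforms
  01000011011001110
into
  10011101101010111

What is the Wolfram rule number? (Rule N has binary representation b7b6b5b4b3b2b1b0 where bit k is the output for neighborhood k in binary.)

position 14: 111 → 1  (bit 7 = 1)
position 7: 110 → 1  (bit 6 = 1)
position 0: 101 → 1  (bit 5 = 1)
position 2: 100 → 0  (bit 4 = 0)
position 6: 011 → 0  (bit 3 = 0)
position 1: 010 → 0  (bit 2 = 0)
position 5: 001 → 1  (bit 1 = 1)
position 3: 000 → 1  (bit 0 = 1)
bits b7..b0 = 11100011 = 227

227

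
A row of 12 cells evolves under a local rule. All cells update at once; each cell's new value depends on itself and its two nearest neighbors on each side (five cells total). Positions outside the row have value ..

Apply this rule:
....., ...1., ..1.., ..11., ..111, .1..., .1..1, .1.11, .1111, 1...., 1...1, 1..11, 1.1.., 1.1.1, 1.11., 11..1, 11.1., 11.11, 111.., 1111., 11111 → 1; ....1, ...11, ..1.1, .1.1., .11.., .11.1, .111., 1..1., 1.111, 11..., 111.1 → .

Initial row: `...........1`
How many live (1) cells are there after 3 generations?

111111111.11
11111111.11.
1111111.11..
count of 1: 9

9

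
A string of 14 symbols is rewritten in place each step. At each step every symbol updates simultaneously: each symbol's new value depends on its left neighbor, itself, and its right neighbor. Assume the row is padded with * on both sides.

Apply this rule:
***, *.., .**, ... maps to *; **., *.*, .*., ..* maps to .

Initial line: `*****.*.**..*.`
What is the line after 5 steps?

****....*.*...
***.***....**.
**..**.***.*..
*.*.*..**...*.
.....*.*.**...

.....*.*.**...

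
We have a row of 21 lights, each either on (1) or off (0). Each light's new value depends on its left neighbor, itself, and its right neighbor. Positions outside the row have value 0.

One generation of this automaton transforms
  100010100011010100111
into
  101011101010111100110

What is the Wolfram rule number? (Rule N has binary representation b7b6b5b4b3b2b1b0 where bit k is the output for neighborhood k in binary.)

173

position 19: 111 → 1  (bit 7 = 1)
position 11: 110 → 0  (bit 6 = 0)
position 5: 101 → 1  (bit 5 = 1)
position 1: 100 → 0  (bit 4 = 0)
position 10: 011 → 1  (bit 3 = 1)
position 0: 010 → 1  (bit 2 = 1)
position 3: 001 → 0  (bit 1 = 0)
position 2: 000 → 1  (bit 0 = 1)
bits b7..b0 = 10101101 = 173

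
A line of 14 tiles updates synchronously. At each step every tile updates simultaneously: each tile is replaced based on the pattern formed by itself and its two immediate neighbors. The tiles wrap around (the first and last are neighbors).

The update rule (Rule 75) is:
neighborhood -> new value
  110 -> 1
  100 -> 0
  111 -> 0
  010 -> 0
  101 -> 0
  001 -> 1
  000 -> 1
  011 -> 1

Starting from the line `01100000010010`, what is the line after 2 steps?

10101000101001

step 1: 11101111100100
step 2: 10101000101001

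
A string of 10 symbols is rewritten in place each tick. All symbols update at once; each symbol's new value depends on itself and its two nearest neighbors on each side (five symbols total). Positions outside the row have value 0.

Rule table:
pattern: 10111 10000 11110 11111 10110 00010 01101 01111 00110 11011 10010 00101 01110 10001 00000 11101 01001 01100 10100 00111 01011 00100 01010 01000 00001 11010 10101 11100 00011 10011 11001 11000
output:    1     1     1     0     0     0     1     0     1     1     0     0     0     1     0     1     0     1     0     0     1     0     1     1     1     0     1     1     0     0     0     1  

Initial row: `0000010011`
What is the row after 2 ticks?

tick 1: 0001000011
tick 2: 0100111011

0100111011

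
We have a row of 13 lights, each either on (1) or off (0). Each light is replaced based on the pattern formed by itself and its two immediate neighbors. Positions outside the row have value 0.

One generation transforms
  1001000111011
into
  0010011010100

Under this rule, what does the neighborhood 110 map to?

At position 9 the neighborhood is 110; the next row has 0 there.

0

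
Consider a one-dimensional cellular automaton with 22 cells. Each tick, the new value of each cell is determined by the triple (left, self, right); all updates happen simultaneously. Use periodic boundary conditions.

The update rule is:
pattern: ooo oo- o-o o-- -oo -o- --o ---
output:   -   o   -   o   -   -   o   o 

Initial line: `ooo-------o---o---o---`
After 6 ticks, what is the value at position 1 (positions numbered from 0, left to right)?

-

tick 1: --oooooooo-ooo-ooo-ooo
tick 2: oo-------o---o---o---o
tick 3: -oooooooo-ooo-ooo-ooo-
tick 4: o-------o---o---o---oo
tick 5: oooooooo-ooo-ooo-ooo--
tick 6: -------o---o---o---ooo
position 1 holds -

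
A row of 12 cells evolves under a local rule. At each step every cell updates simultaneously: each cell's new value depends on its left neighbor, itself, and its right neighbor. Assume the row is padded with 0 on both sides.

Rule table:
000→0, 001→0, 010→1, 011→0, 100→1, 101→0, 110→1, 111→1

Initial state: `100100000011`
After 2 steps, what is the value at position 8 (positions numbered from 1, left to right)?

110110000001
010011000001
position 8 holds 0

0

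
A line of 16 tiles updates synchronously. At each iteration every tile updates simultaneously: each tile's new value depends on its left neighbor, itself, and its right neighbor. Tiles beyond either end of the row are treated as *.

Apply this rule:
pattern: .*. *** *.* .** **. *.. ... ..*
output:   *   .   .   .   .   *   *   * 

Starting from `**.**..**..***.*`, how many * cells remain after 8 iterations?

iteration 1: .....**..**.....
iteration 2: *****..**..*****
iteration 3: .....**..**.....  (repeats iteration 1; period 2)
iteration 8: *****..**..*****
count of *: 12

12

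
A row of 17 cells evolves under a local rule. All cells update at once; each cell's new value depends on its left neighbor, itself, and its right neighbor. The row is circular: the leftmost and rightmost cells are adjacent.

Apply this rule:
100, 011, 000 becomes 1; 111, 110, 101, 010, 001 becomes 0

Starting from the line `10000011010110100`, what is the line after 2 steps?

01000001110011001

step 1: 01111010000100010
step 2: 01000001110011001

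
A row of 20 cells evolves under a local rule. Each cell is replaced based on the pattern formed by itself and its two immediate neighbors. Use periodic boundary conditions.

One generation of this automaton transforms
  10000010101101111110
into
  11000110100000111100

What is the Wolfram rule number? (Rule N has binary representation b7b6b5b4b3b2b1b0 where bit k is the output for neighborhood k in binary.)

150

position 14: 111 → 1  (bit 7 = 1)
position 11: 110 → 0  (bit 6 = 0)
position 7: 101 → 0  (bit 5 = 0)
position 1: 100 → 1  (bit 4 = 1)
position 10: 011 → 0  (bit 3 = 0)
position 0: 010 → 1  (bit 2 = 1)
position 5: 001 → 1  (bit 1 = 1)
position 2: 000 → 0  (bit 0 = 0)
bits b7..b0 = 10010110 = 150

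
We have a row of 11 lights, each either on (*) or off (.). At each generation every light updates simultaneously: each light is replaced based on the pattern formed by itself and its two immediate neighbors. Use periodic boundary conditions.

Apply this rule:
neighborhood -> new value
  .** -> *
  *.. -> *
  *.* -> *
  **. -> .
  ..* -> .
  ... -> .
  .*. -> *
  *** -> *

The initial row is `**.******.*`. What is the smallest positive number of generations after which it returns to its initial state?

*.******.**
.******.***
******.***.
*****.***.*
****.***.**
***.***.***
**.***.****
*.***.*****
.***.******
***.******.
**.******.*

11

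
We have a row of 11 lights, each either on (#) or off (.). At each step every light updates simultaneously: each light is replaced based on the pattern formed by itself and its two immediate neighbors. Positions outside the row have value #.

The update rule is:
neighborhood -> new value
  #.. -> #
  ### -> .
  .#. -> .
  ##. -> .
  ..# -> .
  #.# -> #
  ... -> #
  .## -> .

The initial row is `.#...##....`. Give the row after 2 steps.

step 1: #.##...###.
step 2: .#..##....#

.#..##....#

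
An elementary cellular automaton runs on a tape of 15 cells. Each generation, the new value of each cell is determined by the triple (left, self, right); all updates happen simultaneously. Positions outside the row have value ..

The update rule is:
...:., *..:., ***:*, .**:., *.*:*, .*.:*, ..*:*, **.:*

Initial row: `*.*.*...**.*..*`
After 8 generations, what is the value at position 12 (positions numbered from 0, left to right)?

*****..*.***.**
.****.***.***.*
*.****.***.****
**.****.***.***
.**.****.***.**
*.**.****.***.*
**.**.****.****
.**.**.****.***
position 12 holds *

*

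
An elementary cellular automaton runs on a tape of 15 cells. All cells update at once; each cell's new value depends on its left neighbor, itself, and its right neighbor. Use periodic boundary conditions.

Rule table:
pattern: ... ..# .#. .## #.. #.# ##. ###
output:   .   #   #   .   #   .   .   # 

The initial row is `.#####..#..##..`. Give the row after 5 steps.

..#.###.....##.

step 1: #.###.#####..#.
step 2: #..#...###.###.
step 3: #####.#.#...#..
step 4: .###..#.##.####
step 5: ..#.###.....##.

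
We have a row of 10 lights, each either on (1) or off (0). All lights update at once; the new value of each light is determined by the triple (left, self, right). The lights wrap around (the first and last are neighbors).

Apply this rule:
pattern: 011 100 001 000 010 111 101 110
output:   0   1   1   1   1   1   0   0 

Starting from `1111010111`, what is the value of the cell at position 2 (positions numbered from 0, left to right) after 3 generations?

1110010011
1101111101
1000111000
position 2 holds 0

0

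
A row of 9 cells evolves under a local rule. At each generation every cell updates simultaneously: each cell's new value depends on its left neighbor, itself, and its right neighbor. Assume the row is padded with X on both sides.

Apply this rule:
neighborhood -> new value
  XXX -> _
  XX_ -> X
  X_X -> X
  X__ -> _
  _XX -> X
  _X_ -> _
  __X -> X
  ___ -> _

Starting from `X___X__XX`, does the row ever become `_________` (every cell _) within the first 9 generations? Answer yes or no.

generation 1: X__X__XX_
generation 2: X_X__XXXX
generation 3: XX__XX___
generation 4: _X_XXX__X
generation 5: X_XX_X_XX
generation 6: XXXXX_XX_
generation 7: ____XXXXX
generation 8: ___XX____
generation 9: __XXX___X
generation 9 is __XXX___X, still not uniform _

no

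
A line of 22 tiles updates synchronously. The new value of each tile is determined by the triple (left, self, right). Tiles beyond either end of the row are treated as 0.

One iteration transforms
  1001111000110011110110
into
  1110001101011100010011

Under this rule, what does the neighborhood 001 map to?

1

At position 2 the neighborhood is 001; the next row has 1 there.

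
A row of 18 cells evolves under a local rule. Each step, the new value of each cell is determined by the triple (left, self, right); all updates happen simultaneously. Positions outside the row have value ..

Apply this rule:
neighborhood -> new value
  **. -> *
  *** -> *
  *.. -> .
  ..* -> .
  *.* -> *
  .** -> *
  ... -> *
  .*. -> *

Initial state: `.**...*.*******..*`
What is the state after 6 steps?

.**.*.*********..*
.**************..*
.**************..*  (fixed point — unchanged through step 6)

.**************..*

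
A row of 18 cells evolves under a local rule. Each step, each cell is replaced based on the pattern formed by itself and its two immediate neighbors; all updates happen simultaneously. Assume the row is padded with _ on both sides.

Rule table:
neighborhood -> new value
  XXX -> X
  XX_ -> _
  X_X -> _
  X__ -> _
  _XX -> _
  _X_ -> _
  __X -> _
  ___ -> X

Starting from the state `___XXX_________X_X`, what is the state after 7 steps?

step 1: XX__X__XXXXXXX____
step 2: ________XXXXX__XXX
step 3: XXXXXXX__XXX____X_
step 4: _XXXXX____X__XX___
step 5: __XXX__XX_______XX
step 6: X__X______XXXXX___
step 7: _____XXXX__XXX__XX

_____XXXX__XXX__XX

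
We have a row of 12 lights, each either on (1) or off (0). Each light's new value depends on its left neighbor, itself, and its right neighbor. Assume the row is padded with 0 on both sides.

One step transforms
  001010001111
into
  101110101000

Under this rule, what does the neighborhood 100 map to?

0

At position 5 the neighborhood is 100; the next row has 0 there.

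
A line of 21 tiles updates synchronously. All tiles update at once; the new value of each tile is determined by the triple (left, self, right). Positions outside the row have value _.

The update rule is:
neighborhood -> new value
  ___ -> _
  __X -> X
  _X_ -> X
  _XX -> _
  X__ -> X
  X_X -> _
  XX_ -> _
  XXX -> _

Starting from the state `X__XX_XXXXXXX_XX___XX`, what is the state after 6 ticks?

XXX_____________X_X__
___X___________XX_XX_
__XXX_________X_____X
_X___X_______XXX___XX
XXX_XXX_____X___X_X__
_______X___XXX_XX_XX_

_______X___XXX_XX_XX_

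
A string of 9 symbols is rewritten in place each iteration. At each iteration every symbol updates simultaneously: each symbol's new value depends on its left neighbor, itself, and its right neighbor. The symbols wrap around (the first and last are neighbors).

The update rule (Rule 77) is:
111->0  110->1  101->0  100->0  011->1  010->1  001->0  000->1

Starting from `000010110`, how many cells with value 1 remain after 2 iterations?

iteration 1: 111010110
iteration 2: 101010110
count of 1: 5

5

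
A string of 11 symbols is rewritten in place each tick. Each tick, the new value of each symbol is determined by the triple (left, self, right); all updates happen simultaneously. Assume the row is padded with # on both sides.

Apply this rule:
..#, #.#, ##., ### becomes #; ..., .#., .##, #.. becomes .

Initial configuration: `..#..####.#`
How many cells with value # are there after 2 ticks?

7

tick 1: .#..#.####.
tick 2: #..#.#.####
count of #: 7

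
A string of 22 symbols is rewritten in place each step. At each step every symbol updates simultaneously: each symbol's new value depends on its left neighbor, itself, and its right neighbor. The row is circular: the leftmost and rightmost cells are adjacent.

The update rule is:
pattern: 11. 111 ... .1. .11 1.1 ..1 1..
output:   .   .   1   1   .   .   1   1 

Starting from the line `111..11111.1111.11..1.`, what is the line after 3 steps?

step 1: ...11.............111.
step 2: 111..1111111111111...1
step 3: ...11.............111.

...11.............111.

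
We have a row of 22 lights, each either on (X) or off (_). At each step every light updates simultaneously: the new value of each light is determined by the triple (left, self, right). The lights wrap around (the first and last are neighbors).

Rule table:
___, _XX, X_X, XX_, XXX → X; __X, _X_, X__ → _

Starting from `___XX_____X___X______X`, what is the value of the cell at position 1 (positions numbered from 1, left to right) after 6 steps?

_X_XX_XXX___X___XXXX__
__XXXXXXX_X___X_XXXX_X
__XXXXXXXX__X__XXXXXX_
X_XXXXXXXX_____XXXXXX_
_XXXXXXXXX_XXX_XXXXXXX
XXXXXXXXXXXXXXXXXXXXXX
position 1 holds X

X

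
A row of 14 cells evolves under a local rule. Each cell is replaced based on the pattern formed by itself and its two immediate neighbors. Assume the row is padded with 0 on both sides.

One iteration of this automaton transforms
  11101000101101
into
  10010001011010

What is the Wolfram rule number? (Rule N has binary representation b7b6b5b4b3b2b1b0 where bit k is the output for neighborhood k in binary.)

42

position 1: 111 → 0  (bit 7 = 0)
position 2: 110 → 0  (bit 6 = 0)
position 3: 101 → 1  (bit 5 = 1)
position 5: 100 → 0  (bit 4 = 0)
position 0: 011 → 1  (bit 3 = 1)
position 4: 010 → 0  (bit 2 = 0)
position 7: 001 → 1  (bit 1 = 1)
position 6: 000 → 0  (bit 0 = 0)
bits b7..b0 = 00101010 = 42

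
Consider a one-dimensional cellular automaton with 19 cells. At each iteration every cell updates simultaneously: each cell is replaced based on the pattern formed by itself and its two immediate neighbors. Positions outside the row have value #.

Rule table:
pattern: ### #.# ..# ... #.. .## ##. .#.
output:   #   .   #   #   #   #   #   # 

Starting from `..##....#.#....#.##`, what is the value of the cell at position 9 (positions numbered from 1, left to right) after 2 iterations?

#

iteration 1: #########.######.##
iteration 2: #########.######.##
position 9 holds #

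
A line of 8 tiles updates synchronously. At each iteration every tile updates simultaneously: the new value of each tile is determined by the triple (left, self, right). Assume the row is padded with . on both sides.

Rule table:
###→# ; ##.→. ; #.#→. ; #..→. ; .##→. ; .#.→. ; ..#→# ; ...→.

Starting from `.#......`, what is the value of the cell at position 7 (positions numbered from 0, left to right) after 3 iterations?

.

#.......
........
........
position 7 holds .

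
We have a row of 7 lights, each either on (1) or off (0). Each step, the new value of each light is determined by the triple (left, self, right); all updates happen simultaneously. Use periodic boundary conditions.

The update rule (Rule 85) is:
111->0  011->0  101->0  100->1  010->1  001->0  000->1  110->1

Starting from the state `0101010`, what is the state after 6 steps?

0010101

step 1: 0101011
step 2: 0101001
step 3: 0101101
step 4: 0100101
step 5: 0110101
step 6: 0010101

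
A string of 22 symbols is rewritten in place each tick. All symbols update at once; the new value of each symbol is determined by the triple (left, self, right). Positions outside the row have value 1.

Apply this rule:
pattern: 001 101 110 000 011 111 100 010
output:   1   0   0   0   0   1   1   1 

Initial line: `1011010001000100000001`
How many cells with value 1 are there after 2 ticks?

7

0000011011101110000010
1000100001000101000110
count of 1: 7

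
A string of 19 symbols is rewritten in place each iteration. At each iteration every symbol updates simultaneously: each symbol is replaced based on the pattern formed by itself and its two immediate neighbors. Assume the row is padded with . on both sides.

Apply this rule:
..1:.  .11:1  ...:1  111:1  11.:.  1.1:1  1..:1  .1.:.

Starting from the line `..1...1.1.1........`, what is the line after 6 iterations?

1..11..1.1.11111111
.1.1.1..1.11111111.
..1.1.1..11111111.1
1..1.1.1.1111111.1.
.1..1.1.1111111.1.1
..1..1.1111111.1.1.

..1..1.1111111.1.1.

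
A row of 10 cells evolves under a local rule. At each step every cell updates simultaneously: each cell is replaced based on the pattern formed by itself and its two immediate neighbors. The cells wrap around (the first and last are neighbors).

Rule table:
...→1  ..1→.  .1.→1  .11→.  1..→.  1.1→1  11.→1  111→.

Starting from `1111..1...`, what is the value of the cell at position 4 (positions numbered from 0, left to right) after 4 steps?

...1..1.1.
11.1..111.
.111....11
1..1.11..1
position 4 holds .

.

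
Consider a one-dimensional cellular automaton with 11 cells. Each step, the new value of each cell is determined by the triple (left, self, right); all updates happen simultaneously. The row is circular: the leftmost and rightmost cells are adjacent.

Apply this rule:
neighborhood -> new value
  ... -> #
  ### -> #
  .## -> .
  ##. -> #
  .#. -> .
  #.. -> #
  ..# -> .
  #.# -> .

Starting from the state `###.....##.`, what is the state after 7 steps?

.######..#.
..######..#
#..######..
.#..######.
..#..######
#..#..#####
##..#..####

##..#..####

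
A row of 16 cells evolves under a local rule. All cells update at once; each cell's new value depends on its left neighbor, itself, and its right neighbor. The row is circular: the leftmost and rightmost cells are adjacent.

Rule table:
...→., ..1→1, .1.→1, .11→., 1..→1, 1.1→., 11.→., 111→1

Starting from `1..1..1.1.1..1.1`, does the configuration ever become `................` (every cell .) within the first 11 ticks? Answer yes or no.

.111111.1.1111..
1.1111..1..11.1.
1..11.11111...1.
111....111.1.11.
.1.1..1.1..1....
11.1111.11111...
....11...111.1.1
1..1..1.1.1..1.1  (repeats tick 0; period 8)
tick 11: 1..11.11111...1.
tick 11 is 1..11.11111...1., still not uniform .

no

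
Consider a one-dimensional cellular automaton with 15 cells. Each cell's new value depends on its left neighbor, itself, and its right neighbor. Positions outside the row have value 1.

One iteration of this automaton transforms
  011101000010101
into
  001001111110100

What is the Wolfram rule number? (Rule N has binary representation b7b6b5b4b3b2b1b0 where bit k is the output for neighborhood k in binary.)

position 2: 111 → 1  (bit 7 = 1)
position 3: 110 → 0  (bit 6 = 0)
position 0: 101 → 0  (bit 5 = 0)
position 6: 100 → 1  (bit 4 = 1)
position 1: 011 → 0  (bit 3 = 0)
position 5: 010 → 1  (bit 2 = 1)
position 9: 001 → 1  (bit 1 = 1)
position 7: 000 → 1  (bit 0 = 1)
bits b7..b0 = 10010111 = 151

151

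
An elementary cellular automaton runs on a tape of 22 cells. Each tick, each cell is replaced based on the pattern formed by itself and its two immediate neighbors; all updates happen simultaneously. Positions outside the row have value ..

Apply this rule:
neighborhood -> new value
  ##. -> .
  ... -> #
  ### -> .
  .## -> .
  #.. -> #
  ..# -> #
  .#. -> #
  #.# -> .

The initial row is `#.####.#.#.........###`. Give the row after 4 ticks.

tick 1: #......#.##########...
tick 2: ########...........###
tick 3: ........###########...
tick 4: ########...........###

########...........###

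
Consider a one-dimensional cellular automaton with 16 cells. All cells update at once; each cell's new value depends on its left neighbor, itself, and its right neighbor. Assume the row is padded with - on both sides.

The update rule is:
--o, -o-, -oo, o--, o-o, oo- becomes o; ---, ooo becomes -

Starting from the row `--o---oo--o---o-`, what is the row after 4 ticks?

o--ooooo-ooooo-o

-ooo-ooooooo-ooo
oo-ooo-----ooo-o
oooo-oo---oo-ooo
o--ooooo-ooooo-o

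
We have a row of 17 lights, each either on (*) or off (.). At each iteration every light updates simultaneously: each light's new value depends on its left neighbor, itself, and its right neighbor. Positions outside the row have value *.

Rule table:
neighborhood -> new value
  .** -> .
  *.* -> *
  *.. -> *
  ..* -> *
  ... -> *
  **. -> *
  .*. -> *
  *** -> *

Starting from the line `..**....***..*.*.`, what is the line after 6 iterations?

*******.*****.***

**.*****.********
***.*****.*******
****.*****.******
*****.*****.*****
******.*****.****
*******.*****.***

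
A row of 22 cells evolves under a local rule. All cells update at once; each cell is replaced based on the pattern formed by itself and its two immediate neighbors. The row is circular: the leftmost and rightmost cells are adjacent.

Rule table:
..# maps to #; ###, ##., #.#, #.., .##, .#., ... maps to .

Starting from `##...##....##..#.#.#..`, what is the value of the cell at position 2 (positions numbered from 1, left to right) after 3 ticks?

....#.....#...#......#
...#.....#...#......#.
..#.....#...#......#..
position 2 holds .

.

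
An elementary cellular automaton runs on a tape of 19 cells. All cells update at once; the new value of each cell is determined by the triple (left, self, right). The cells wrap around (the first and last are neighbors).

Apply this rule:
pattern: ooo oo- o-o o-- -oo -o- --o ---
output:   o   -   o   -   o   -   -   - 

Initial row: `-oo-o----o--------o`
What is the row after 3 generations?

oo-o---------------
o-o----------------
-o-----------------

-o-----------------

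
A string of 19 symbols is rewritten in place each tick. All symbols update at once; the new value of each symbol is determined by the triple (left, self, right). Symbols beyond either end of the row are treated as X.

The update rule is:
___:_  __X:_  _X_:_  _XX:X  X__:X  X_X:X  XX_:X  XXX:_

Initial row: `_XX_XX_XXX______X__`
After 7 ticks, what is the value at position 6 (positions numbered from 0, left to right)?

_

tick 1: XXXXXXXX_XX______X_
tick 2: _______XXXXX______X
tick 3: X______X___XX_____X
tick 4: XX______X__XXX____X
tick 5: _XX______X_X_XX___X
tick 6: XXXX______X_XXXX__X
tick 7: ___XX______XX__XX_X
position 6 holds _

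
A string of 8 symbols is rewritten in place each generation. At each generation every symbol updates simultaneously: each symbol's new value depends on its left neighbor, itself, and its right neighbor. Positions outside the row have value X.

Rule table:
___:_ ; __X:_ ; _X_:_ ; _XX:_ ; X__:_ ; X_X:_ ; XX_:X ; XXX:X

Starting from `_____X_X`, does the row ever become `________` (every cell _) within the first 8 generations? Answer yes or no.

generation 1: ________
all cells are _ at generation 1

yes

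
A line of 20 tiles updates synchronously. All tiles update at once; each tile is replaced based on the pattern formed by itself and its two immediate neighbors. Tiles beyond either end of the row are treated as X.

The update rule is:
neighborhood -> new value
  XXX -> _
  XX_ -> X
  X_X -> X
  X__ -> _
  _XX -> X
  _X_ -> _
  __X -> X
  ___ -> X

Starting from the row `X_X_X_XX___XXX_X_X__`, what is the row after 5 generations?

_XXXXXXX_XX_XXXXX___

generation 1: XX_X_XXX_XXX_XX_X__X
generation 2: _XX_XX_XXX_XXXXX__XX
generation 3: XXXXXXXX_XXX___X_XX_
generation 4: _______XXX_X_XX_XXXX
generation 5: _XXXXXXX_XX_XXXXX___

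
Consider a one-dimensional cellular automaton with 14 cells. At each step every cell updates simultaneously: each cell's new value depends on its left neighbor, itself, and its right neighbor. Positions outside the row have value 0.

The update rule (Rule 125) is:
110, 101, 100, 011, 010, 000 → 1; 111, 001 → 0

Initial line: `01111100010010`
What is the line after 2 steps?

01110101111111

step 1: 01000111011011
step 2: 01110101111111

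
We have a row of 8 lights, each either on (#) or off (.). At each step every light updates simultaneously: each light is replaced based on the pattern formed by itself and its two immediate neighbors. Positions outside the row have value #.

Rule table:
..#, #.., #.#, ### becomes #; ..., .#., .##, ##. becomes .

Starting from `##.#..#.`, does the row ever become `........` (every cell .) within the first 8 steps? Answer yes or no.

#.#.##.#
.#.#..#.
#.#.##.#  (repeats step 1; period 2)
step 8: .#.#..#.
step 8 is .#.#..#., still not uniform .

no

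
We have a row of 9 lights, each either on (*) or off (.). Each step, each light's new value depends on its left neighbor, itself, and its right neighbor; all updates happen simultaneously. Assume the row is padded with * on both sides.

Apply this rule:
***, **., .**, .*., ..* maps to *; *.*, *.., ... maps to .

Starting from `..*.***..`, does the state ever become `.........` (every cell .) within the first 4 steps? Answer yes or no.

no

.**.***.*
.**.***.*  (fixed point — unchanged through step 4)
step 4 is .**.***.*, still not uniform .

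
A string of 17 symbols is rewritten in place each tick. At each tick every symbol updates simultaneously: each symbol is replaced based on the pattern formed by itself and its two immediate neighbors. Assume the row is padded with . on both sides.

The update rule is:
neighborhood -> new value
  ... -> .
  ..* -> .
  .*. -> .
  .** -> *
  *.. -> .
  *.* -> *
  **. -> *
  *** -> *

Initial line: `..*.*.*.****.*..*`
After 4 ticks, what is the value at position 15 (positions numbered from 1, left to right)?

...*.*.******....
....*.*******....
.....********....
.....********....
position 15 holds .

.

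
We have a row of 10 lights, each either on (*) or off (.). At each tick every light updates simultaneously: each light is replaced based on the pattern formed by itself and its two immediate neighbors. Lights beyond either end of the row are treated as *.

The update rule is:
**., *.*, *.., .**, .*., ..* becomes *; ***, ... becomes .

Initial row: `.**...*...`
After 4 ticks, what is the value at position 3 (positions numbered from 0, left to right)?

tick 1: ****.***.*
tick 2: ...***.***
tick 3: *.**.***..
tick 4: ******.***
position 3 holds *

*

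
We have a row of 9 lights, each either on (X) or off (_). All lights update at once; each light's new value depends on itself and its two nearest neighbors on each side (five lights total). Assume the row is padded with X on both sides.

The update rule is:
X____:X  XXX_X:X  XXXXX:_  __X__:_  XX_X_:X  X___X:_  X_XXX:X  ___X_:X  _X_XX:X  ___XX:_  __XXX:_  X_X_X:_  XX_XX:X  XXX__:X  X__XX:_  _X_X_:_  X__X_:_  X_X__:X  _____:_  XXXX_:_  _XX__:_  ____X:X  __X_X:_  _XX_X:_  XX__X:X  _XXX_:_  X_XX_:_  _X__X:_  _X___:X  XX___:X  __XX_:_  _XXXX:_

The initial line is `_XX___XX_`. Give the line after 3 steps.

step 1: X__X____X
step 2: XX__XXX__
step 3: _XX___XX_

_XX___XX_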